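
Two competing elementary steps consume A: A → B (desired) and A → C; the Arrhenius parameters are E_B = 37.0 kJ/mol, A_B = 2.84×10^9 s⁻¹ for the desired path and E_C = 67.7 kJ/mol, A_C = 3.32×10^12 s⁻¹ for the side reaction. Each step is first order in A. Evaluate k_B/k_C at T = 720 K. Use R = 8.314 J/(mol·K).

k_B/k_C = (A_B/A_C)·exp[−(E_B−E_C)/(RT)] = (A_B/A_C)·exp[(E_C−E_B)/(RT)].
(E_C−E_B)/(RT) = (67.7−37.0)×10³/(8.314×720) = 30700/5986 = 5.129.
k_B/k_C = (2.84×10^9/3.32×10^12)·exp(5.129) = 8.554×10^-4 × 168.8 = 0.144.
Since E_B < E_C, lowering the temperature improves selectivity toward B.

0.144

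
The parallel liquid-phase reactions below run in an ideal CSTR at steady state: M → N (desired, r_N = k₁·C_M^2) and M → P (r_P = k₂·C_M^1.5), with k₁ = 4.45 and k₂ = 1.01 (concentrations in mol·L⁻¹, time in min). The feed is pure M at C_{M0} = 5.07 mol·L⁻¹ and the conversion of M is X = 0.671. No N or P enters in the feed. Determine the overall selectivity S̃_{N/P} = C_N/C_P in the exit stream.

5.69

Exit C_M = C_{M0}(1−X) = 5.07×0.329 = 1.668 mol·L⁻¹.
Rates in a CSTR are evaluated at the outlet concentration: r_N = 4.45×1.668^2 = 12.38, r_P = 1.01×1.668^1.5 = 2.176.
Overall selectivity = C_N/C_P = r_Nτ/(r_Pτ) = r_N/r_P = 5.69.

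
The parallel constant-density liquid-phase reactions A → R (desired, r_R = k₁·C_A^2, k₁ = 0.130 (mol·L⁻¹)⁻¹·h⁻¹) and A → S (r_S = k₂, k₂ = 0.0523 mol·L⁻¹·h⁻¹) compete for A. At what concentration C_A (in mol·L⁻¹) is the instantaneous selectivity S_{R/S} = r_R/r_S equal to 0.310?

0.353 mol·L⁻¹

S_{R/S} = (k₁/k₂)·C_A^2 ⇒ C_A = (S·k₂/k₁)^(0.5).
= (0.310×0.0523/0.130)^(0.5) = (0.1247)^(0.5) = 0.353 mol·L⁻¹.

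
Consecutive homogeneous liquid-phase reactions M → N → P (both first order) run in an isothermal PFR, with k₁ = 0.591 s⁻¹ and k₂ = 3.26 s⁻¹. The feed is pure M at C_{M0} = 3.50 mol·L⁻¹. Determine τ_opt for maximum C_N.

For first-order series the maximum of C_N occurs at τ_opt = ln(k₂/k₁)/(k₂−k₁).
= ln(3.26/0.591)/(3.26−0.591) = ln(5.516)/2.669 = 1.708/2.669 = 0.640 s.

0.640 s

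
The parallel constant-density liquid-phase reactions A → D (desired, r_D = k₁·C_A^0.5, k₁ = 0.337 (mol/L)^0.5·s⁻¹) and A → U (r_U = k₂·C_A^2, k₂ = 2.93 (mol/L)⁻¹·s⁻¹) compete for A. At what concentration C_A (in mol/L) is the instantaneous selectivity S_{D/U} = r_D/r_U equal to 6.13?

S_{D/U} = (k₁/k₂)·C_A^-1.5 ⇒ C_A = (S·k₂/k₁)^(1/(-1.5)).
= (6.13×2.93/0.337)^(-0.6667) = (53.30)^(-0.6667) = 0.0706 mol/L.

0.0706 mol/L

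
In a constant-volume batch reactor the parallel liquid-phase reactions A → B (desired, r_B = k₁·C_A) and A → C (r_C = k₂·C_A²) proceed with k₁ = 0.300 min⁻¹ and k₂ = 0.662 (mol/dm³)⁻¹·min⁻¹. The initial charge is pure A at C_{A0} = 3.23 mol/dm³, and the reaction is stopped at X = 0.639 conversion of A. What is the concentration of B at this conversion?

0.372 mol/dm³

C_A = C_{A0}(1−X) = 1.166 mol/dm³.
Along a PFR/batch, dC_B/dC_A = −r_B/(r_B+r_C) = −k₁/(k₁+k₂·C_A).
Integrating from C_{A0} to C_A: C_B = (0.300/0.662)·ln[(0.300+0.662·3.23)/(0.300+0.662·1.17)] = 0.4532·ln(2.438/1.072) = 0.3724 mol/dm³.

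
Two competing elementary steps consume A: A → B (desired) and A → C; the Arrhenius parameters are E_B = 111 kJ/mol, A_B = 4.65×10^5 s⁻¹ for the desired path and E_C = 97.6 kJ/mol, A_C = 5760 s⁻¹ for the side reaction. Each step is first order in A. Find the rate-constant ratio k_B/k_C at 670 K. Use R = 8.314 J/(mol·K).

k_B/k_C = (A_B/A_C)·exp[−(E_B−E_C)/(RT)] = (A_B/A_C)·exp[(E_C−E_B)/(RT)].
(E_C−E_B)/(RT) = (97.6−111)×10³/(8.314×670) = -13400/5570 = -2.406.
k_B/k_C = (4.65×10^5/5760)·exp(-2.406) = 80.73 × 0.09021 = 7.28.

7.28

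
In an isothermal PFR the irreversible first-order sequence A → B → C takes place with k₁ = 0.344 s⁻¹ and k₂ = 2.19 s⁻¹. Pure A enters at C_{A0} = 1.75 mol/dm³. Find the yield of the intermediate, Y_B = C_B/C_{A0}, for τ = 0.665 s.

0.105

For first-order series with pure A initially, C_B(τ) = k₁C_{A0}/(k₂−k₁)·(e^(−k₁τ) − e^(−k₂τ)).
e^(−k₁τ) = e^(−0.344×0.665) = e^(−0.2288) = 0.7955; e^(−k₂τ) = e^(−1.456) = 0.2331.
C_B = 0.344×1.75/(2.19−0.344) × (0.7955−0.2331) = 0.3261×0.5624 = 0.1834 mol/dm³.
Y_B = C_B/C_{A0} = 0.1834/1.75 = 0.105.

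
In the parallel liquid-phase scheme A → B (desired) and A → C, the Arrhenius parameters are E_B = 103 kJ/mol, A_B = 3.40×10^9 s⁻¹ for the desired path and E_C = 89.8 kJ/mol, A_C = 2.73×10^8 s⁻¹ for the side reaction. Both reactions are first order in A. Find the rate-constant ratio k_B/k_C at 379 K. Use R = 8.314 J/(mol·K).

0.189

With equal orders, S_{B/C} = k_B/k_C = (A_B/A_C)·exp[(E_C−E_B)/(RT)].
(E_C−E_B)/(RT) = (89.8−103)×10³/(8.314×379) = -13200/3151 = -4.189.
k_B/k_C = (3.40×10^9/2.73×10^8)·exp(-4.189) = 12.45 × 0.01516 = 0.189.
Since E_B > E_C, raising the temperature improves selectivity toward B.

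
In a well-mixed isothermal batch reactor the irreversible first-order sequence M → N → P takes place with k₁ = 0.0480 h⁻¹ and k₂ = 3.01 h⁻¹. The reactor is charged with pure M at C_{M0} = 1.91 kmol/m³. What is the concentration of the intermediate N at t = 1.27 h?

For first-order series with pure M initially, C_N(t) = k₁C_{M0}/(k₂−k₁)·(e^(−k₁t) − e^(−k₂t)).
e^(−k₁t) = e^(−0.0480×1.27) = e^(−0.06096) = 0.9409; e^(−k₂t) = e^(−3.823) = 0.02187.
C_N = 0.0480×1.91/(3.01−0.0480) × (0.9409−0.02187) = 0.03095×0.9190 = 0.02844 kmol/m³.

0.0284 kmol/m³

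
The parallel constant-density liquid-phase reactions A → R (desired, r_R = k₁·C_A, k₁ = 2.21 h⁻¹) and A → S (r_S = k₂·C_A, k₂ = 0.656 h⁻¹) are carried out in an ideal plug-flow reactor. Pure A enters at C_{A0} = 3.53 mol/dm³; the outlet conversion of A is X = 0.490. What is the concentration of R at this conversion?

C_A = C_{A0}(1−X) = 1.800 mol/dm³.
Both paths are first order in A, so the instantaneous fraction to R is constant: dC_R/d(−C_A) = k₁/(k₁+k₂) = 0.7711.
C_R = 0.7711·(C_{A0}−C_A) = 0.7711×1.730 = 1.33 mol/dm³.

1.33 mol/dm³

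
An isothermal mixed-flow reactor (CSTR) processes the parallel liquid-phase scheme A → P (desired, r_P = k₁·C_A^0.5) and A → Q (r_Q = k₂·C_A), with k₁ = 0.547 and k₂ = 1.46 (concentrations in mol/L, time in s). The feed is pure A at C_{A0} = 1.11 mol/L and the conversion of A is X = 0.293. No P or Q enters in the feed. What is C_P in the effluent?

0.0967 mol/L

Exit C_A = C_{A0}(1−X) = 1.11×0.707 = 0.7848 mol/L.
A CSTR operates uniformly at the exit composition, giving r_P = 0.4846 and r_Q = 1.146 (each k·C_A^n at C_A = 0.7848).
Fraction of consumed A going to P: r_P/(r_P+r_Q) = 0.2972.
C_P = 0.2972·C_{A0}·X = 0.2972×1.11×0.293 = 0.0967 mol/L.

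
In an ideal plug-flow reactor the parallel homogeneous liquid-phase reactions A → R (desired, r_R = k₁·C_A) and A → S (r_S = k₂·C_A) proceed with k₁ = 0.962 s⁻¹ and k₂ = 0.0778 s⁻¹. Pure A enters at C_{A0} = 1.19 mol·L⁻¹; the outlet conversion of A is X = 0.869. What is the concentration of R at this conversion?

C_A = C_{A0}(1−X) = 0.1559 mol·L⁻¹.
Both paths are first order in A, so the instantaneous fraction to R is constant: dC_R/d(−C_A) = k₁/(k₁+k₂) = 0.9252.
C_R = 0.9252·(C_{A0}−C_A) = 0.9252×1.034 = 0.957 mol·L⁻¹.

0.957 mol·L⁻¹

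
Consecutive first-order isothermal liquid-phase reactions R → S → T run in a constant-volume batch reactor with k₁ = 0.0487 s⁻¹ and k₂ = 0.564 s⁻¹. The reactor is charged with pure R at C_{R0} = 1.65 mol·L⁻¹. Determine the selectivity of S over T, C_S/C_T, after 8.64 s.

For first-order series with pure R initially, C_S(t) = k₁C_{R0}/(k₂−k₁)·(e^(−k₁t) − e^(−k₂t)).
e^(−k₁t) = e^(−0.0487×8.64) = e^(−0.4208) = 0.6565; e^(−k₂t) = e^(−4.873) = 0.007651.
C_S = 0.0487×1.65/(0.564−0.0487) × (0.6565−0.007651) = 0.1559×0.6489 = 0.1012 mol·L⁻¹.
C_R = C_{R0}e^(−k₁t) = 1.083 mol·L⁻¹, so C_T = C_{R0}−C_R−C_S = 0.4655 mol·L⁻¹; C_S/C_T = 0.217.

0.217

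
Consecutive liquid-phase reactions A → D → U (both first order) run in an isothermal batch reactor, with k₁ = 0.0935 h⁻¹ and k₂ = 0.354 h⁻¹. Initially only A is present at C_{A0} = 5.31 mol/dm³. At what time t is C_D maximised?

For first-order series the maximum of C_D occurs at t_opt = ln(k₂/k₁)/(k₂−k₁).
= ln(0.354/0.0935)/(0.354−0.0935) = ln(3.786)/0.2605 = 1.331/0.2605 = 5.11 h.

5.11 h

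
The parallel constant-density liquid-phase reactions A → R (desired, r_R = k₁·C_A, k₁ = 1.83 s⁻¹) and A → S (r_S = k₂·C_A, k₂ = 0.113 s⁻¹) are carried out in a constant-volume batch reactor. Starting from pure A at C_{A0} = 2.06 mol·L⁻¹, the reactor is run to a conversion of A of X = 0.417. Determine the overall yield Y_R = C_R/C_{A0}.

C_A = C_{A0}(1−X) = 1.201 mol·L⁻¹.
Both paths are first order in A, so the instantaneous fraction to R is constant: dC_R/d(−C_A) = k₁/(k₁+k₂) = 0.9418.
C_R = 0.9418·(C_{A0}−C_A) = 0.9418×0.8590 = 0.809 mol·L⁻¹.
Y_R = C_R/C_{A0} = 0.8091/2.06 = 0.393.

0.393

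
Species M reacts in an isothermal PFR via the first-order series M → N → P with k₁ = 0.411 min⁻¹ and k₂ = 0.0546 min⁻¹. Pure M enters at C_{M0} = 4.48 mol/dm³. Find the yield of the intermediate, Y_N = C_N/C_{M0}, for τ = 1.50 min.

Solving the coupled first-order balances gives C_N(τ) = [k₁/(k₂−k₁)]·C_{M0}·(e^(−k₁τ) − e^(−k₂τ)).
e^(−k₁τ) = e^(−0.411×1.50) = e^(−0.6165) = 0.5398; e^(−k₂τ) = e^(−0.08190) = 0.9214.
C_N = 0.411×4.48/(0.0546−0.411) × (0.5398−0.9214) = (-5.166)×(-0.3815) = 1.971 mol/dm³.
Y_N = C_N/C_{M0} = 1.971/4.48 = 0.440.

0.440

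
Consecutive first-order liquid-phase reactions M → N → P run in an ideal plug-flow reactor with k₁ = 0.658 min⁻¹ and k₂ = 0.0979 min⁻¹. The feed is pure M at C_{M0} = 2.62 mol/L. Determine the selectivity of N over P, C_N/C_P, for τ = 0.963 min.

Solving the coupled first-order balances gives C_N(τ) = [k₁/(k₂−k₁)]·C_{M0}·(e^(−k₁τ) − e^(−k₂τ)).
e^(−k₁τ) = e^(−0.658×0.963) = e^(−0.6337) = 0.5306; e^(−k₂τ) = e^(−0.09428) = 0.9100.
C_N = 0.658×2.62/(0.0979−0.658) × (0.5306−0.9100) = (-3.078)×(-0.3794) = 1.168 mol/L.
C_M = C_{M0}e^(−k₁τ) = 1.390 mol/L, so C_P = C_{M0}−C_M−C_N = 0.06198 mol/L; C_N/C_P = 18.8.

18.8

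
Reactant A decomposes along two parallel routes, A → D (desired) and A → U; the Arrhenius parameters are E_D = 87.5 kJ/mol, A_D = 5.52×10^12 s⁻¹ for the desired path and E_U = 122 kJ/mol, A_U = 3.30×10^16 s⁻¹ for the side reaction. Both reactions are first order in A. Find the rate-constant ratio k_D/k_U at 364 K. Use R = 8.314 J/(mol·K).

k_D/k_U = (A_D/A_U)·exp[−(E_D−E_U)/(RT)] = (A_D/A_U)·exp[(E_U−E_D)/(RT)].
(E_U−E_D)/(RT) = (122−87.5)×10³/(8.314×364) = 34500/3026 = 11.40.
k_D/k_U = (5.52×10^12/3.30×10^16)·exp(11.40) = 1.673×10^-4 × 89328 = 14.9.

14.9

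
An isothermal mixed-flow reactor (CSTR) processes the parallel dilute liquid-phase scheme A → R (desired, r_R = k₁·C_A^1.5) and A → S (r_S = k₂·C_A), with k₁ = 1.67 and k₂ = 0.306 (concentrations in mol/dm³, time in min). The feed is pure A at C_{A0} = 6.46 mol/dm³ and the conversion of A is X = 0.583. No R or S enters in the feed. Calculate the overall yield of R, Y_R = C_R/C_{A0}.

0.524

Exit C_A = C_{A0}(1−X) = 6.46×0.417 = 2.694 mol/dm³.
In a CSTR the entire volume is at exit conditions, so r_R = 1.67×2.694^1.5 = 7.384 and r_S = 0.306×2.694 = 0.8243.
Fraction of consumed A going to R: r_R/(r_R+r_S) = 0.8996.
C_R = 0.8996·C_{A0}·X = 0.8996×6.46×0.583 = 3.39 mol/dm³; Y_R = C_R/C_{A0} = 0.524.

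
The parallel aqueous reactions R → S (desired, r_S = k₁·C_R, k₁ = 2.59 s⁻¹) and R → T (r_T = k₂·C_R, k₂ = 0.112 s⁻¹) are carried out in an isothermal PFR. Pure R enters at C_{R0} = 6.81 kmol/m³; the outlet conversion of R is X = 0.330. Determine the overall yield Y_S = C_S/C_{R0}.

C_R = C_{R0}(1−X) = 4.563 kmol/m³.
Both paths are first order in R, so the instantaneous fraction to S is constant: dC_S/d(−C_R) = k₁/(k₁+k₂) = 0.9585.
C_S = 0.9585·(C_{R0}−C_R) = 0.9585×2.247 = 2.15 kmol/m³.
Y_S = C_S/C_{R0} = 2.154/6.81 = 0.316.

0.316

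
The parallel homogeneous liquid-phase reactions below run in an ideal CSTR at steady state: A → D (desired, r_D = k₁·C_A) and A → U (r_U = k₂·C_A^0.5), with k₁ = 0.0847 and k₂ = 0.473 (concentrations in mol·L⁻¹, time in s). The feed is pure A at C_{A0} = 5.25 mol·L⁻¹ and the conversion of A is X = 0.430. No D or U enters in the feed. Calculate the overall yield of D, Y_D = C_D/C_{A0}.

Exit C_A = C_{A0}(1−X) = 5.25×0.570 = 2.993 mol·L⁻¹.
A CSTR operates uniformly at the exit composition, giving r_D = 0.2535 and r_U = 0.8182 (each k·C_A^n at C_A = 2.993).
Fraction of consumed A going to D: r_D/(r_D+r_U) = 0.2365.
C_D = 0.2365·C_{A0}·X = 0.2365×5.25×0.430 = 0.534 mol·L⁻¹; Y_D = C_D/C_{A0} = 0.102.

0.102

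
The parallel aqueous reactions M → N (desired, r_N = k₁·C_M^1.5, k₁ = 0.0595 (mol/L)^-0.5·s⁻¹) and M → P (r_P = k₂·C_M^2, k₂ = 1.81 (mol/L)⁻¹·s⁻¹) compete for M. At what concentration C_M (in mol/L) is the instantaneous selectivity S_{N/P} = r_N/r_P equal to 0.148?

0.0493 mol/L

S_{N/P} = (k₁/k₂)·C_M^-0.5 ⇒ C_M = (S·k₂/k₁)^(-2).
= (0.148×1.81/0.0595)^(-2) = (4.502)^(-2) = 0.0493 mol/L.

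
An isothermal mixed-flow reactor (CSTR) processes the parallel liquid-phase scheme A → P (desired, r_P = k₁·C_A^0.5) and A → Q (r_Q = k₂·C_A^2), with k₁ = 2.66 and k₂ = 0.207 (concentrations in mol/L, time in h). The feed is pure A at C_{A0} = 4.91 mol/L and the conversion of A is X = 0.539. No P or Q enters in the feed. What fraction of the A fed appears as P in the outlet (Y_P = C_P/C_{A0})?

Exit C_A = C_{A0}(1−X) = 4.91×0.461 = 2.264 mol/L.
A CSTR operates uniformly at the exit composition, giving r_P = 4.002 and r_Q = 1.061 (each k·C_A^n at C_A = 2.264).
Fraction of consumed A going to P: r_P/(r_P+r_Q) = 0.7905.
C_P = 0.7905·C_{A0}·X = 0.7905×4.91×0.539 = 2.09 mol/L; Y_P = C_P/C_{A0} = 0.426.

0.426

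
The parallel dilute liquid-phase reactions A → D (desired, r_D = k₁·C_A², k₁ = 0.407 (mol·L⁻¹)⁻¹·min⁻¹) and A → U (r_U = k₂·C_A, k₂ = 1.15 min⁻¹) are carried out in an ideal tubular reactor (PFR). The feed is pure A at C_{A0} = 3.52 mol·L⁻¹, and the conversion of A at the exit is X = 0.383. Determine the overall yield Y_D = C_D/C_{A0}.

0.191

C_A = C_{A0}(1−X) = 2.172 mol·L⁻¹.
Along a PFR/batch, dC_U/dC_A = −r_U/(r_D+r_U) = −k₂/(k₂+k₁·C_A).
Integrating from C_{A0} to C_A: C_U = (1.15/0.407)·ln[(1.15+0.407·3.52)/(1.15+0.407·2.17)] = 2.826·ln(2.583/2.034) = 0.6748 mol·L⁻¹.
Then C_D = (C_{A0}−C_A) − C_U = 1.348 − 0.6748 = 0.6733 mol·L⁻¹.
Y_D = C_D/C_{A0} = 0.6733/3.52 = 0.191.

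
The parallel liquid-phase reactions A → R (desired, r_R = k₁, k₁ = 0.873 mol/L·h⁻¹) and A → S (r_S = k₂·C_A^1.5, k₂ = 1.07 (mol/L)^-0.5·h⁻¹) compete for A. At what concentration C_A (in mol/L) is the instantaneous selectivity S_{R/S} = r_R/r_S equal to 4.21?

S_{R/S} = (k₁/k₂)·C_A^-1.5 ⇒ C_A = (S·k₂/k₁)^(1/(-1.5)).
= (4.21×1.07/0.873)^(-0.6667) = (5.160)^(-0.6667) = 0.335 mol/L.

0.335 mol/L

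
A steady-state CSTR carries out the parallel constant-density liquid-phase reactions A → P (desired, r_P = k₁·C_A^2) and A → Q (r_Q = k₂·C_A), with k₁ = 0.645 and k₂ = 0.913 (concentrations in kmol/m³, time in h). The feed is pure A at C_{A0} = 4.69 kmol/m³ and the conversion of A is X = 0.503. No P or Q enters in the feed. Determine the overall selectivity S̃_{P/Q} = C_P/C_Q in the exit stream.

Exit C_A = C_{A0}(1−X) = 4.69×0.497 = 2.331 kmol/m³.
In a CSTR the entire volume is at exit conditions, so r_P = 0.645×2.331^2 = 3.504 and r_Q = 0.913×2.331 = 2.128.
Overall selectivity = C_P/C_Q = r_Pτ/(r_Qτ) = r_P/r_Q = 1.65.

1.65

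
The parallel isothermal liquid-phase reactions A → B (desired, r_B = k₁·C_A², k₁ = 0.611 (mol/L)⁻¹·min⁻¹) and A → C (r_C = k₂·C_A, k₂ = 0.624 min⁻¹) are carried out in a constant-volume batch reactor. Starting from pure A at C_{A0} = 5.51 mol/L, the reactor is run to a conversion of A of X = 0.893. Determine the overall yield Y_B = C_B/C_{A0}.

0.634

C_A = C_{A0}(1−X) = 0.5896 mol/L.
Along a PFR/batch, dC_C/dC_A = −r_C/(r_B+r_C) = −k₂/(k₂+k₁·C_A).
Integrating from C_{A0} to C_A: C_C = (0.624/0.611)·ln[(0.624+0.611·5.51)/(0.624+0.611·0.590)] = 1.021·ln(3.991/0.9842) = 1.430 mol/L.
Then C_B = (C_{A0}−C_A) − C_C = 4.920 − 1.430 = 3.491 mol/L.
Y_B = C_B/C_{A0} = 3.491/5.51 = 0.634.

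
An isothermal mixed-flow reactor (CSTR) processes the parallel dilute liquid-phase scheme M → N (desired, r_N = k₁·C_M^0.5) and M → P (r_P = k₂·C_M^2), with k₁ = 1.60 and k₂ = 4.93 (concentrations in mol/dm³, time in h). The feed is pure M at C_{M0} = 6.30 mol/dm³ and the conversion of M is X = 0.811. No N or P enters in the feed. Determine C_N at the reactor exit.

Exit C_M = C_{M0}(1−X) = 6.30×0.189 = 1.191 mol/dm³.
In a CSTR the entire volume is at exit conditions, so r_N = 1.60×1.191^0.5 = 1.746 and r_P = 4.93×1.191^2 = 6.990.
Fraction of consumed M going to N: r_N/(r_N+r_P) = 0.1999.
C_N = 0.1999·C_{M0}·X = 0.1999×6.30×0.811 = 1.02 mol/dm³.

1.02 mol/dm³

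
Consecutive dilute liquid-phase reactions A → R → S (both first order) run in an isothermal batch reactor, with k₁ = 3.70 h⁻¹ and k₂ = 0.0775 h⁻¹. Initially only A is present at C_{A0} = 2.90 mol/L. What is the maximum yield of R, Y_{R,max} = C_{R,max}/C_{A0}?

For a first-order series the maximum intermediate yield is C_{R,max}/C_{A0} = (k₁/k₂)^[k₂/(k₂−k₁)].
= (3.70/0.0775)^(0.0775/(0.0775−3.70)) = (47.74)^(-0.02139) = 0.9206.

0.921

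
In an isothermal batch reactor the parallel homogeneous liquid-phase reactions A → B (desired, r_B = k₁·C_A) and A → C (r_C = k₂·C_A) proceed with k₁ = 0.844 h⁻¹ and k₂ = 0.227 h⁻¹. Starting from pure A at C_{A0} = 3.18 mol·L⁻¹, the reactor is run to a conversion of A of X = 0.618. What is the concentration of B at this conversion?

C_A = C_{A0}(1−X) = 1.215 mol·L⁻¹.
Both paths are first order in A, so the instantaneous fraction to B is constant: dC_B/d(−C_A) = k₁/(k₁+k₂) = 0.7880.
C_B = 0.7880·(C_{A0}−C_A) = 0.7880×1.965 = 1.55 mol·L⁻¹.

1.55 mol·L⁻¹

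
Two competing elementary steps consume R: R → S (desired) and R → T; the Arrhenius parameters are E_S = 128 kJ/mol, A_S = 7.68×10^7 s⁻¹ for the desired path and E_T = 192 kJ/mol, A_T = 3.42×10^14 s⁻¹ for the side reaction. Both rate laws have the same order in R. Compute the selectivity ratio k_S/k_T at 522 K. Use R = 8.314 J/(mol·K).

With equal orders, S_{S/T} = k_S/k_T = (A_S/A_T)·exp[(E_T−E_S)/(RT)].
(E_T−E_S)/(RT) = (192−128)×10³/(8.314×522) = 64000/4340 = 14.75.
k_S/k_T = (7.68×10^7/3.42×10^14)·exp(14.75) = 2.246×10^-7 × 2.538×10^6 = 0.570.
Since E_S < E_T, lowering the temperature improves selectivity toward S.

0.570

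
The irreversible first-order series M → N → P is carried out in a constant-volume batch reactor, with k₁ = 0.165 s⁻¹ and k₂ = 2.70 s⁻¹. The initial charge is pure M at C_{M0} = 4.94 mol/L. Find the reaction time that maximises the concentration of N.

1.10 s

Setting dC_N/dt = 0 gives t_opt = ln(k₂/k₁)/(k₂−k₁).
= ln(2.70/0.165)/(2.70−0.165) = ln(16.36)/2.535 = 2.795/2.535 = 1.10 s.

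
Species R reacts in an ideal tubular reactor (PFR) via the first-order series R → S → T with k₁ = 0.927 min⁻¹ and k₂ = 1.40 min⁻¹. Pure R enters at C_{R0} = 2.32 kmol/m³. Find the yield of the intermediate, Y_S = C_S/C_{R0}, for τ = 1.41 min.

0.258

For first-order series with pure R initially, C_S(τ) = k₁C_{R0}/(k₂−k₁)·(e^(−k₁τ) − e^(−k₂τ)).
e^(−k₁τ) = e^(−0.927×1.41) = e^(−1.307) = 0.2706; e^(−k₂τ) = e^(−1.974) = 0.1389.
C_S = 0.927×2.32/(1.40−0.927) × (0.2706−0.1389) = 4.547×0.1317 = 0.5989 kmol/m³.
Y_S = C_S/C_{R0} = 0.5989/2.32 = 0.258.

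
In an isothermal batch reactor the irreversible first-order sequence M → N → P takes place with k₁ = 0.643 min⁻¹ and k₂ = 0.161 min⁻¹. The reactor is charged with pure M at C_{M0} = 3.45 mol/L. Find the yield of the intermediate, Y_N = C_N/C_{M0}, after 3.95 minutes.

0.601

For first-order series with pure M initially, C_N(t) = k₁C_{M0}/(k₂−k₁)·(e^(−k₁t) − e^(−k₂t)).
e^(−k₁t) = e^(−0.643×3.95) = e^(−2.540) = 0.07888; e^(−k₂t) = e^(−0.6360) = 0.5294.
C_N = 0.643×3.45/(0.161−0.643) × (0.07888−0.5294) = (-4.602)×(-0.4506) = 2.074 mol/L.
Y_N = C_N/C_{M0} = 2.074/3.45 = 0.601.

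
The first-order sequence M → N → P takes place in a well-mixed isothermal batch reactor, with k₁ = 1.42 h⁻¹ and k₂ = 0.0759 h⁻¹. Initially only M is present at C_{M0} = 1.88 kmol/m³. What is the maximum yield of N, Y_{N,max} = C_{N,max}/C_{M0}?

Evaluating C_N at t_opt = ln(k₂/k₁)/(k₂−k₁) gives C_{N,max}/C_{M0} = (k₁/k₂)^[k₂/(k₂−k₁)].
= (1.42/0.0759)^(0.0759/(0.0759−1.42)) = (18.71)^(-0.05647) = 0.8476.

0.848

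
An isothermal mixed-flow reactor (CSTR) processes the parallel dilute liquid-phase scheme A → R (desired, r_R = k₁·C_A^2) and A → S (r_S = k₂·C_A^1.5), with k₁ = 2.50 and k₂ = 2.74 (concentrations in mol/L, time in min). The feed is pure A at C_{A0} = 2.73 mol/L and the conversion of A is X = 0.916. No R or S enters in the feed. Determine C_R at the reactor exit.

0.760 mol/L

Exit C_A = C_{A0}(1−X) = 2.73×0.0840 = 0.2293 mol/L.
A CSTR operates uniformly at the exit composition, giving r_R = 0.1315 and r_S = 0.3009 (each k·C_A^n at C_A = 0.2293).
Fraction of consumed A going to R: r_R/(r_R+r_S) = 0.3041.
C_R = 0.3041·C_{A0}·X = 0.3041×2.73×0.916 = 0.760 mol/L.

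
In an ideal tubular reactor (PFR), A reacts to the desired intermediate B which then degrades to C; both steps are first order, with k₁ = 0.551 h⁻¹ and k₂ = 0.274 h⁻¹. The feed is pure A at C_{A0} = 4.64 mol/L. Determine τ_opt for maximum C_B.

2.52 h

The intermediate peaks when r₁ = r₂, i.e. k₁e^(−k₁τ) = k₂e^(−k₂τ), giving τ_opt = ln(k₂/k₁)/(k₂−k₁).
= ln(0.274/0.551)/(0.274−0.551) = ln(0.4973)/-0.2770 = -0.6986/-0.2770 = 2.52 h.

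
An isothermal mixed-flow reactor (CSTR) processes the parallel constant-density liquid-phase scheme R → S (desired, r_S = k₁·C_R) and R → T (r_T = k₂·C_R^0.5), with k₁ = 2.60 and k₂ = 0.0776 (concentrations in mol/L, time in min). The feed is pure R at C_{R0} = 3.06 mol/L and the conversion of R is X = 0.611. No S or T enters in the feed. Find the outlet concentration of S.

1.82 mol/L

Exit C_R = C_{R0}(1−X) = 3.06×0.389 = 1.190 mol/L.
Rates in a CSTR are evaluated at the outlet concentration: r_S = 2.60×1.190 = 3.095, r_T = 0.0776×1.190^0.5 = 0.08466.
Fraction of consumed R going to S: r_S/(r_S+r_T) = 0.9734.
C_S = 0.9734·C_{R0}·X = 0.9734×3.06×0.611 = 1.82 mol/L.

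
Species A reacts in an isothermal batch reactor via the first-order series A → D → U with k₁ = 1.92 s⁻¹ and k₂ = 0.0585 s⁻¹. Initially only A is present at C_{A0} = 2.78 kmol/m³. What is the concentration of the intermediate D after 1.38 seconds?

2.44 kmol/m³

Solving the coupled first-order balances gives C_D(t) = [k₁/(k₂−k₁)]·C_{A0}·(e^(−k₁t) − e^(−k₂t)).
e^(−k₁t) = e^(−1.92×1.38) = e^(−2.650) = 0.07068; e^(−k₂t) = e^(−0.08073) = 0.9224.
C_D = 1.92×2.78/(0.0585−1.92) × (0.07068−0.9224) = (-2.867)×(-0.8518) = 2.442 kmol/m³.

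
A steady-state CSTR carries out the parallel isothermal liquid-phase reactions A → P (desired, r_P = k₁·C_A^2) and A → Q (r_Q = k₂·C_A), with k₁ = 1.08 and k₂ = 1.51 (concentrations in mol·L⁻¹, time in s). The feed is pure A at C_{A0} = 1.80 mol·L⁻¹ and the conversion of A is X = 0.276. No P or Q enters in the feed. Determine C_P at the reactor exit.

0.240 mol·L⁻¹

Exit C_A = C_{A0}(1−X) = 1.80×0.724 = 1.303 mol·L⁻¹.
A CSTR operates uniformly at the exit composition, giving r_P = 1.834 and r_Q = 1.968 (each k·C_A^n at C_A = 1.303).
Fraction of consumed A going to P: r_P/(r_P+r_Q) = 0.4824.
C_P = 0.4824·C_{A0}·X = 0.4824×1.80×0.276 = 0.240 mol·L⁻¹.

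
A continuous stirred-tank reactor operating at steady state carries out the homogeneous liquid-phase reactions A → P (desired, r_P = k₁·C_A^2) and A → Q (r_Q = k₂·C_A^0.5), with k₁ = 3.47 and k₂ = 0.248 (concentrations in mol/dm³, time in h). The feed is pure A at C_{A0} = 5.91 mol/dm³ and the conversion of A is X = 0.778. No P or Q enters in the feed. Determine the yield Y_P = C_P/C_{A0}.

Exit C_A = C_{A0}(1−X) = 5.91×0.222 = 1.312 mol/dm³.
A CSTR operates uniformly at the exit composition, giving r_P = 5.973 and r_Q = 0.2841 (each k·C_A^n at C_A = 1.312).
Fraction of consumed A going to P: r_P/(r_P+r_Q) = 0.9546.
C_P = 0.9546·C_{A0}·X = 0.9546×5.91×0.778 = 4.39 mol/dm³; Y_P = C_P/C_{A0} = 0.743.

0.743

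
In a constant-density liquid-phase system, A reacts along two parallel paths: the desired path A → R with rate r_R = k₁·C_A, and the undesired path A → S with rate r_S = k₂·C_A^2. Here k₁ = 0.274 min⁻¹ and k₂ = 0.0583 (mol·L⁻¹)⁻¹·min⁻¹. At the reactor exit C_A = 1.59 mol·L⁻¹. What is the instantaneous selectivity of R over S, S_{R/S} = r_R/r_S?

S_{R/S} = r_R/r_S = (k₁·C_A)/(k₂·C_A^2) = (k₁/k₂)·C_A⁻¹.
= (0.274×1.590) / (0.0583×1.590^2) = 0.4357/0.1474 = 2.96.
The undesired path is higher order in A, so low C_A (CSTR or dilute feed) favours R.

2.96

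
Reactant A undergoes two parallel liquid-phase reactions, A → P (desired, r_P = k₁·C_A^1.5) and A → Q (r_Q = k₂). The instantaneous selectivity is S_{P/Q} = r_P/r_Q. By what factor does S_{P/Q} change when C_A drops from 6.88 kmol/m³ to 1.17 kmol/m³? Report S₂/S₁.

S_{P/Q} = (k₁/k₂)·C_A^1.5, so S₂/S₁ = (C_{A,2}/C_{A,1})^1.5.
= (1.17/6.88)^1.5 = (0.1701)^1.5 = 0.0701.
Selectivity toward P falls as C_A falls — high-concentration operation is favoured.

0.0701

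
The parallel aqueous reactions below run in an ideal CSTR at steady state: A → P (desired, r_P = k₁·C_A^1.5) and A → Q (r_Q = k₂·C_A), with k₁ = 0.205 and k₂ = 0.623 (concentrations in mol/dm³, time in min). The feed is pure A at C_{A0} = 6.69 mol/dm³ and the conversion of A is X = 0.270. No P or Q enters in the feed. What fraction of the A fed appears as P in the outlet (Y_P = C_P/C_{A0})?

Exit C_A = C_{A0}(1−X) = 6.69×0.730 = 4.884 mol/dm³.
In a CSTR the entire volume is at exit conditions, so r_P = 0.205×4.884^1.5 = 2.212 and r_Q = 0.623×4.884 = 3.043.
Fraction of consumed A going to P: r_P/(r_P+r_Q) = 0.4210.
C_P = 0.4210·C_{A0}·X = 0.4210×6.69×0.270 = 0.760 mol/dm³; Y_P = C_P/C_{A0} = 0.114.

0.114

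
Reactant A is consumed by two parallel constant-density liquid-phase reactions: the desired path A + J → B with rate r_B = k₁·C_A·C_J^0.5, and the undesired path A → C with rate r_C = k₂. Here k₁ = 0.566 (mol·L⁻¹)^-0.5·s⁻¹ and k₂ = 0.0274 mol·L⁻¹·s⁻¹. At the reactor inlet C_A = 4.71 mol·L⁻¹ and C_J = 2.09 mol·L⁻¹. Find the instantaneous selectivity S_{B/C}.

S_{B/C} = r_B/r_C = (k₁·C_A·C_J^0.5)/(k₂) = (k₁/k₂)·C_A·C_J^0.5.
= (0.566×4.710×2.090^0.5) / (0.0274) = 3.854/0.02740 = 141.
Since the desired path is higher order in A, keeping C_A high (PFR or concentrated feed) favours B.

141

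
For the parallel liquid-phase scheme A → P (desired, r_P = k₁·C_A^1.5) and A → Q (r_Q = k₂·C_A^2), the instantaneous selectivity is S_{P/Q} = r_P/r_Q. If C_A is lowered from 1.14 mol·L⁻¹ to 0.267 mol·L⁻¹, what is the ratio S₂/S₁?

2.07

S_{P/Q} = (k₁/k₂)·C_A^-0.5, so S₂/S₁ = (C_{A,2}/C_{A,1})^-0.5.
= (0.267/1.14)^(-0.5) = (0.2342)^(-0.5) = 2.07.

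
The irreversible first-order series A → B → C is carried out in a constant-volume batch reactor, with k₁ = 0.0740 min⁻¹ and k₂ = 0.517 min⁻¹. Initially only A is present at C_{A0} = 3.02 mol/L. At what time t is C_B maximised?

4.39 min

For first-order series the maximum of C_B occurs at t_opt = ln(k₂/k₁)/(k₂−k₁).
= ln(0.517/0.0740)/(0.517−0.0740) = ln(6.986)/0.4430 = 1.944/0.4430 = 4.39 min.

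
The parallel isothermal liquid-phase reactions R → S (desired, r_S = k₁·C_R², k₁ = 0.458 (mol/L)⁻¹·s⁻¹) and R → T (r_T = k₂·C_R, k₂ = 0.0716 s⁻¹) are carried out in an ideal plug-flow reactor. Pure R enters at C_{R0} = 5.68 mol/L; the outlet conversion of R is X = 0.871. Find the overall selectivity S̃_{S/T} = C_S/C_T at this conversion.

15.8

C_R = C_{R0}(1−X) = 0.7327 mol/L.
Along a PFR/batch, dC_T/dC_R = −r_T/(r_S+r_T) = −k₂/(k₂+k₁·C_R).
Integrating from C_{R0} to C_R: C_T = (0.0716/0.458)·ln[(0.0716+0.458·5.68)/(0.0716+0.458·0.733)] = 0.1563·ln(2.673/0.4072) = 0.2942 mol/L.
Then C_S = (C_{R0}−C_R) − C_T = 4.947 − 0.2942 = 4.653 mol/L.
S̃_{S/T} = C_S/C_T = 4.653/0.2942 = 15.8.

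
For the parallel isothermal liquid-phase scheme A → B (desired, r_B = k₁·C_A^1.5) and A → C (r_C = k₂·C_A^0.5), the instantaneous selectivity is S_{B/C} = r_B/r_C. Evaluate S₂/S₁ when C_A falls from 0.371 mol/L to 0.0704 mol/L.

S_{B/C} = (k₁/k₂)·C_A, so S₂/S₁ = (C_{A,2}/C_{A,1}).
= 0.0704/0.371 = 0.190.
Selectivity toward B falls as C_A falls — high-concentration operation is favoured.

0.190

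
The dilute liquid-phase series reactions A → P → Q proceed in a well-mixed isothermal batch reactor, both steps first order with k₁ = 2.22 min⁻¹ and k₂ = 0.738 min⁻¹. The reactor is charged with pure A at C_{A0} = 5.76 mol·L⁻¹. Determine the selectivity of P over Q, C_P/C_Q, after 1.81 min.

Solving the coupled first-order balances gives C_P(t) = [k₁/(k₂−k₁)]·C_{A0}·(e^(−k₁t) − e^(−k₂t)).
e^(−k₁t) = e^(−2.22×1.81) = e^(−4.018) = 0.01799; e^(−k₂t) = e^(−1.336) = 0.2630.
C_P = 2.22×5.76/(0.738−2.22) × (0.01799−0.2630) = (-8.628)×(-0.2450) = 2.114 mol·L⁻¹.
C_A = C_{A0}e^(−k₁t) = 0.1036 mol·L⁻¹, so C_Q = C_{A0}−C_A−C_P = 3.543 mol·L⁻¹; C_P/C_Q = 0.597.

0.597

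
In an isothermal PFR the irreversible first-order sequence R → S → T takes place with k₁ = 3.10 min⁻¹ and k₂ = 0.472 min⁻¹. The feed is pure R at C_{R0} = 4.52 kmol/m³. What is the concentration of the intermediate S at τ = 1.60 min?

Solving the coupled first-order balances gives C_S(τ) = [k₁/(k₂−k₁)]·C_{R0}·(e^(−k₁τ) − e^(−k₂τ)).
e^(−k₁τ) = e^(−3.10×1.60) = e^(−4.960) = 0.007013; e^(−k₂τ) = e^(−0.7552) = 0.4699.
C_S = 3.10×4.52/(0.472−3.10) × (0.007013−0.4699) = (-5.332)×(-0.4629) = 2.468 kmol/m³.

2.47 kmol/m³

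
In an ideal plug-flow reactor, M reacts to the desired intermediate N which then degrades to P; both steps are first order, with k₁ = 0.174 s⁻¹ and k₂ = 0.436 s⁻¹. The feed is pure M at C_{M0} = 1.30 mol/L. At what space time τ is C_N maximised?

Setting dC_N/dτ = 0 gives τ_opt = ln(k₂/k₁)/(k₂−k₁).
= ln(0.436/0.174)/(0.436−0.174) = ln(2.506)/0.2620 = 0.9186/0.2620 = 3.51 s.

3.51 s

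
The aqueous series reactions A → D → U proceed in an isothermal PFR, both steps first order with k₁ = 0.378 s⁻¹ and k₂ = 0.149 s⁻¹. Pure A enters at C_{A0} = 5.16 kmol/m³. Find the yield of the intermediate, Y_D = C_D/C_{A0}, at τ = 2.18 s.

0.469

Solving the coupled first-order balances gives C_D(τ) = [k₁/(k₂−k₁)]·C_{A0}·(e^(−k₁τ) − e^(−k₂τ)).
e^(−k₁τ) = e^(−0.378×2.18) = e^(−0.8240) = 0.4387; e^(−k₂τ) = e^(−0.3248) = 0.7227.
C_D = 0.378×5.16/(0.149−0.378) × (0.4387−0.7227) = (-8.517)×(-0.2840) = 2.419 kmol/m³.
Y_D = C_D/C_{A0} = 2.419/5.16 = 0.469.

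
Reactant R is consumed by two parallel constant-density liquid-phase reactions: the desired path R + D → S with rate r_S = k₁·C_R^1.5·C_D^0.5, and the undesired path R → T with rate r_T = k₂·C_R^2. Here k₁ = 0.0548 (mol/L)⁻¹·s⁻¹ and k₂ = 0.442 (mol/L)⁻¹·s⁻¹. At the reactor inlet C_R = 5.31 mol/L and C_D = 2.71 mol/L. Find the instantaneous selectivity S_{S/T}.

0.0886

S_{S/T} = r_S/r_T = (k₁·C_R^1.5·C_D^0.5)/(k₂·C_R^2) = (k₁/k₂)·C_R^-0.5·C_D^0.5.
= (0.0548×5.310^1.5×2.710^0.5) / (0.442×5.310^2) = 1.104/12.46 = 0.0886.
The undesired path is higher order in R, so low C_R (CSTR or dilute feed) favours S.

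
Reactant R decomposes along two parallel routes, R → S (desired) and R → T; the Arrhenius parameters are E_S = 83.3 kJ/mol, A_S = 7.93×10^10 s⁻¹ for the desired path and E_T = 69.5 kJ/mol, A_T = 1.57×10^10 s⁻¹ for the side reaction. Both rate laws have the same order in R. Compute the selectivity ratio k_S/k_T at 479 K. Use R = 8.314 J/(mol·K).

0.158

k_S/k_T = (A_S/A_T)·exp[−(E_S−E_T)/(RT)] = (A_S/A_T)·exp[(E_T−E_S)/(RT)].
(E_T−E_S)/(RT) = (69.5−83.3)×10³/(8.314×479) = -13800/3982 = -3.465.
k_S/k_T = (7.93×10^10/1.57×10^10)·exp(-3.465) = 5.051 × 0.03127 = 0.158.
Since E_S > E_T, raising the temperature improves selectivity toward S.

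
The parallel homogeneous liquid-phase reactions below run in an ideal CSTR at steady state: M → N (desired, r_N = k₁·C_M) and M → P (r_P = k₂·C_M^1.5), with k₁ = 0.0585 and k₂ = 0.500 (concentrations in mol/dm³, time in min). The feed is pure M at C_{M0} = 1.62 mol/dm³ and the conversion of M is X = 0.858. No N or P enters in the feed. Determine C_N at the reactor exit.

Exit C_M = C_{M0}(1−X) = 1.62×0.142 = 0.2300 mol/dm³.
In a CSTR the entire volume is at exit conditions, so r_N = 0.0585×0.2300 = 0.01346 and r_P = 0.500×0.2300^1.5 = 0.05517.
Fraction of consumed M going to N: r_N/(r_N+r_P) = 0.1961.
C_N = 0.1961·C_{M0}·X = 0.1961×1.62×0.858 = 0.273 mol/dm³.

0.273 mol/dm³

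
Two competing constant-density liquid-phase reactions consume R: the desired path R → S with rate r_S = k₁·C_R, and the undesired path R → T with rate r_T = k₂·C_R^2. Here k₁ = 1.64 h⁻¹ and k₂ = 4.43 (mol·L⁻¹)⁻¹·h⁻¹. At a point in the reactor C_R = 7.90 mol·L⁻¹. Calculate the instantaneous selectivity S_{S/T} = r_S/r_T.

S_{S/T} = r_S/r_T = (k₁·C_R)/(k₂·C_R^2) = (k₁/k₂)·C_R⁻¹.
= (1.64×7.900) / (4.43×7.900^2) = 12.96/276.5 = 0.0469.

0.0469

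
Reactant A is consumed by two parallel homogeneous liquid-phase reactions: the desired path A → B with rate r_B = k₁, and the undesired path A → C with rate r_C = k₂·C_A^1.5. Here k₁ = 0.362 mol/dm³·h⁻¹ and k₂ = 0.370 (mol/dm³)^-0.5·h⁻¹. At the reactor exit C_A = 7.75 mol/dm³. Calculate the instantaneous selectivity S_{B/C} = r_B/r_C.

0.0453

S_{B/C} = r_B/r_C = (k₁)/(k₂·C_A^1.5) = (k₁/k₂)·C_A^-1.5.
= (0.362) / (0.370×7.750^1.5) = 0.3620/7.983 = 0.0453.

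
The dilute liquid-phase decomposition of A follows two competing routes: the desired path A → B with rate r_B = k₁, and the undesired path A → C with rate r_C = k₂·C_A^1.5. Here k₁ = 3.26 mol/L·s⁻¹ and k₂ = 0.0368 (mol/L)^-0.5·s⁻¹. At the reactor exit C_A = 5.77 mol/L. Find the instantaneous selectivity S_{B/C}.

S_{B/C} = r_B/r_C = (k₁)/(k₂·C_A^1.5) = (k₁/k₂)·C_A^-1.5.
= (3.26) / (0.0368×5.770^1.5) = 3.260/0.5100 = 6.39.
The undesired path is higher order in A, so low C_A (CSTR or dilute feed) favours B.

6.39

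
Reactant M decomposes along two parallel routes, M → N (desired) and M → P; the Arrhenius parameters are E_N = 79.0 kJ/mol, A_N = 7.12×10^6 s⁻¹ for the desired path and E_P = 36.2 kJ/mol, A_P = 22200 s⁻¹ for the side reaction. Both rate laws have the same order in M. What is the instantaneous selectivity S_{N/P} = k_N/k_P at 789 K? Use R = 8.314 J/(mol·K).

0.470

With equal orders, S_{N/P} = k_N/k_P = (A_N/A_P)·exp[(E_P−E_N)/(RT)].
(E_P−E_N)/(RT) = (36.2−79.0)×10³/(8.314×789) = -42800/6560 = -6.525.
k_N/k_P = (7.12×10^6/22200)·exp(-6.525) = 320.7 × 0.001467 = 0.470.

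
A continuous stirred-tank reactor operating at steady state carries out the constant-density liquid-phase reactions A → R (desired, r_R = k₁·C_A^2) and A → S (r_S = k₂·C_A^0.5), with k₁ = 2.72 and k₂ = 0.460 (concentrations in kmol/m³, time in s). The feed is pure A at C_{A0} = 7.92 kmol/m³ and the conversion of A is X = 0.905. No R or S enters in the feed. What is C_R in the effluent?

5.69 kmol/m³

Exit C_A = C_{A0}(1−X) = 7.92×0.0950 = 0.7524 kmol/m³.
In a CSTR the entire volume is at exit conditions, so r_R = 2.72×0.7524^2 = 1.540 and r_S = 0.460×0.7524^0.5 = 0.3990.
Fraction of consumed A going to R: r_R/(r_R+r_S) = 0.7942.
C_R = 0.7942·C_{A0}·X = 0.7942×7.92×0.905 = 5.69 kmol/m³.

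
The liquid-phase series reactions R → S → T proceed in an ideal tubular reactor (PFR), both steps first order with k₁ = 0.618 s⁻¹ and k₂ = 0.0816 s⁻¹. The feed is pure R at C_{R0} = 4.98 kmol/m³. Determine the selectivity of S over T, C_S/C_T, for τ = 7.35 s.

Solving the coupled first-order balances gives C_S(τ) = [k₁/(k₂−k₁)]·C_{R0}·(e^(−k₁τ) − e^(−k₂τ)).
e^(−k₁τ) = e^(−0.618×7.35) = e^(−4.542) = 0.01065; e^(−k₂τ) = e^(−0.5998) = 0.5489.
C_S = 0.618×4.98/(0.0816−0.618) × (0.01065−0.5489) = (-5.738)×(-0.5383) = 3.089 kmol/m³.
C_R = C_{R0}e^(−k₁τ) = 0.05303 kmol/m³, so C_T = C_{R0}−C_R−C_S = 1.838 kmol/m³; C_S/C_T = 1.68.

1.68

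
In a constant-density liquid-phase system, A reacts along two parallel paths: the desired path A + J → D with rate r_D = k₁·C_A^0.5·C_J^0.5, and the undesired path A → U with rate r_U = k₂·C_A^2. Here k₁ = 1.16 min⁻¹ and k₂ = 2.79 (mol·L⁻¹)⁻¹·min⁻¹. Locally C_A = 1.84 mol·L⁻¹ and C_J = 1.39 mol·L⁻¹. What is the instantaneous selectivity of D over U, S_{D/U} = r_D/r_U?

0.196

S_{D/U} = r_D/r_U = (k₁·C_A^0.5·C_J^0.5)/(k₂·C_A^2) = (k₁/k₂)·C_A^-1.5·C_J^0.5.
= (1.16×1.840^0.5×1.390^0.5) / (2.79×1.840^2) = 1.855/9.446 = 0.196.
The undesired path is higher order in A, so low C_A (CSTR or dilute feed) favours D.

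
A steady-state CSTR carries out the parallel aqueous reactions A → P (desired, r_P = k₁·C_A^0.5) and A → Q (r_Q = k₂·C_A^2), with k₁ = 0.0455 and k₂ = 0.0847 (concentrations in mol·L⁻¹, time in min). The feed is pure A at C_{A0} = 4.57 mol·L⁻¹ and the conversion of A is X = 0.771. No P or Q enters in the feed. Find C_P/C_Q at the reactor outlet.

0.502

Exit C_A = C_{A0}(1−X) = 4.57×0.229 = 1.047 mol·L⁻¹.
In a CSTR the entire volume is at exit conditions, so r_P = 0.0455×1.047^0.5 = 0.04655 and r_Q = 0.0847×1.047^2 = 0.09277.
Overall selectivity = C_P/C_Q = r_Pτ/(r_Qτ) = r_P/r_Q = 0.502.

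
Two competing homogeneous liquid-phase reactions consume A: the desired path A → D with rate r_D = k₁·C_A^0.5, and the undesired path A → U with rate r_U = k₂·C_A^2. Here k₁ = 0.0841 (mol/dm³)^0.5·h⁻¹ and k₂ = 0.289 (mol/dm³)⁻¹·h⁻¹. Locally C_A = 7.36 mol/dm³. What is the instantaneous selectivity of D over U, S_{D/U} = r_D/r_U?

S_{D/U} = r_D/r_U = (k₁·C_A^0.5)/(k₂·C_A^2) = (k₁/k₂)·C_A^-1.5.
= (0.0841×7.360^0.5) / (0.289×7.360^2) = 0.2282/15.66 = 0.0146.
The undesired path is higher order in A, so low C_A (CSTR or dilute feed) favours D.

0.0146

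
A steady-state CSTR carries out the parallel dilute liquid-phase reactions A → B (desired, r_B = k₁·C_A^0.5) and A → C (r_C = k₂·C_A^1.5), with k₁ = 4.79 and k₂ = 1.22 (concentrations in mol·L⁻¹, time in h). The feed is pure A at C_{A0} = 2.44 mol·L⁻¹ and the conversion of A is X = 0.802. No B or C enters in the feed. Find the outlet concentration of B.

1.74 mol·L⁻¹

Exit C_A = C_{A0}(1−X) = 2.44×0.198 = 0.4831 mol·L⁻¹.
In a CSTR the entire volume is at exit conditions, so r_B = 4.79×0.4831^0.5 = 3.329 and r_C = 1.22×0.4831^1.5 = 0.4097.
Fraction of consumed A going to B: r_B/(r_B+r_C) = 0.8904.
C_B = 0.8904·C_{A0}·X = 0.8904×2.44×0.802 = 1.74 mol·L⁻¹.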